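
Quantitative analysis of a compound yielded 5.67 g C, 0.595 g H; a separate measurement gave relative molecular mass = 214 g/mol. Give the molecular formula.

Moles — C: 5.67 / 12.01 = 0.4721 mol; H: 0.595 / 1.008 = 0.5903 mol
Divide by the smallest (0.4721 mol C): C 1.000, H 1.250
Multiply by 4: C 4.00, H 5.00 → C4H5
Empirical-formula mass = 53.08 g/mol
n = 214 / 53.08 = 4.03 ≈ 4
Molecular formula = (C4H5)×4 = C16H20

C16H20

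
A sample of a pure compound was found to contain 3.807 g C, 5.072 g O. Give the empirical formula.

n(C) = 3.807/12.01 = 0.317, n(O) = 5.072/16.00 = 0.317
Ratios (÷ 0.317): C 1.000, O 1.000
→ CO

CO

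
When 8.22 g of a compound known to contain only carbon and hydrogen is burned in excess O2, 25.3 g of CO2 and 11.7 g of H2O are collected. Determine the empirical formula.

mol C = 25.3 / 44.01 = 0.5749; mass C = 0.5749 × 12.01 = 6.904 g
mol H = 2 × (11.7 / 18.02) = 1.299; mass H = 1.299 × 1.008 = 1.309 g
Smallest is C at 0.5749 mol; normalising gives C 1.000, H 2.259
Scaling by 4: C 4.00, H 9.04 → C4H9

C4H9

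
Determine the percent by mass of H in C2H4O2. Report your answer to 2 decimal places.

6.71%

Molar mass = 2(12.01) + 4(1.008) + 2(16.00) = 60.052 g/mol
Mass of H per mole = 4 × 1.008 = 4.032 g
% H = 4.032 / 60.052 × 100 = 6.71%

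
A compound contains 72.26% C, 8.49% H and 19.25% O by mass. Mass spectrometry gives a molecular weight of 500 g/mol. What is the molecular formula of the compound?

Assume 100 g: 72.26 g C, 8.49 g H, 19.25 g O.
C: 72.26 g ÷ 12.01 g/mol = 6.017 mol
H: 8.49 g ÷ 1.008 g/mol = 8.423 mol
O: 19.25 g ÷ 16.00 g/mol = 1.203 mol
Ratios (÷ 1.203): C 5.001, H 7.001, O 1.000
→ C5H7O
Empirical-formula mass = 83.11 g/mol
n = 500 / 83.11 = 6.02 ≈ 6
Molecular formula = (C5H7O)×6 = C30H42O6

C30H42O6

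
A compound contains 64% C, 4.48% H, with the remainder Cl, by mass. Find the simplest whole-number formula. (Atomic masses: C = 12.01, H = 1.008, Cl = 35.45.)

Assume 100 g: 64 g C, 4.48 g H, 31.52 g Cl.
n(C) = 64/12.01 = 5.329, n(H) = 4.48/1.008 = 4.444, n(Cl) = 31.52/35.45 = 0.8891
Smallest is Cl at 0.8891 mol; normalising gives C 5.993, H 4.999, Cl 1.000
→ C6H5Cl

C6H5Cl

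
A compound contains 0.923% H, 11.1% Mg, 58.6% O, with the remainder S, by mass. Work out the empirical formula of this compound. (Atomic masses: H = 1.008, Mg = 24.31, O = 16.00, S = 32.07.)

Assume 100 g: 0.923 g H, 11.1 g Mg, 58.6 g O, 29.38 g S.
n(H) = 0.923/1.008 = 0.9157, n(Mg) = 11.1/24.31 = 0.4566, n(O) = 58.6/16.00 = 3.663, n(S) = 29.38/32.07 = 0.9161
Ratios (÷ 0.4566): H 2.005, Mg 1.000, O 8.021, S 2.006
Ratio ≈ 2:1:8:2, so the empirical formula is H2MgO8S2

H2MgO8S2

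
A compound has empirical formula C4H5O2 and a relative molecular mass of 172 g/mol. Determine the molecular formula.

Empirical-formula mass = 85.08 g/mol
n = 172 / 85.08 = 2.02 ≈ 2
Molecular formula = (C4H5O2)2 = C8H10O4

C8H10O4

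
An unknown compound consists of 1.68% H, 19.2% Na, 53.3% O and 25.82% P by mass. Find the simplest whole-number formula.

H2NaO4P

Assume 100 g: 1.68 g H, 19.2 g Na, 53.3 g O, 25.82 g P.
Moles — H: 1.68 / 1.008 = 1.667 mol; Na: 19.2 / 22.99 = 0.8351 mol; O: 53.3 / 16.00 = 3.331 mol; P: 25.82 / 30.97 = 0.8337 mol
Smallest is P at 0.8337 mol; normalising gives H 1.999, Na 1.002, O 3.996, P 1.000
→ H2NaO4P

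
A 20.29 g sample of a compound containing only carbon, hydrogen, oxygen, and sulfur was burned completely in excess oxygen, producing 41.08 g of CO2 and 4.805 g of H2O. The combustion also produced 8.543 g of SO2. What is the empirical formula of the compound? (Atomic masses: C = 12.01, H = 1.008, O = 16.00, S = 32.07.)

mol C = 41.08 / 44.01 = 0.9334; mass C = 0.9334 × 12.01 = 11.21 g
mol H = 2 × (4.805 / 18.02) = 0.5333; mass H = 0.5333 × 1.008 = 0.5376 g
mol S = 8.543 / 64.07 = 0.1333; mass S = 4.276 g
mass O = 20.29 − (16.02) = 4.266 g → mol O = 0.2666
Ratios (÷ 0.1333): C 7.000, H 4.000, O 2.000, S 1.000
Ratio ≈ 7:4:2:1, so the empirical formula is C7H4O2S

C7H4O2S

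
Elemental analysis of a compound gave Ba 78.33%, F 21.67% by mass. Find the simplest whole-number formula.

BaF2

Assume 100 g: 78.33 g Ba, 21.67 g F.
Ba: 78.33 g ÷ 137.33 g/mol = 0.5704 mol
F: 21.67 g ÷ 19.00 g/mol = 1.141 mol
Divide by the smallest (0.5704 mol Ba): Ba 1.000, F 2.000
Ratio ≈ 1:2, so the empirical formula is BaF2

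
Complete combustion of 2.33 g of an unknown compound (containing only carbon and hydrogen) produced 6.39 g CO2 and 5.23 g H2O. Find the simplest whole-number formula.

CH4

mol C = 6.39 / 44.01 = 0.1452; mass C = 0.1452 × 12.01 = 1.744 g
mol H = 2 × (5.23 / 18.02) = 0.5805; mass H = 0.5805 × 1.008 = 0.5851 g
Divide by the smallest (0.1452 mol C): C 1.000, H 3.998
Ratio ≈ 1:4, so the empirical formula is CH4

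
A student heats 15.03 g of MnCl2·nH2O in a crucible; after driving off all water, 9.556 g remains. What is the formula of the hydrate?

MnCl2·4H2O

Mass of water lost = 15.03 − 9.556 = 5.474 g → 5.474 / 18.02 = 0.3038 mol H2O
Molar mass of MnCl2 = 125.84 g/mol → mol MnCl2 = 9.556 / 125.84 = 0.07594
n = 0.3038 / 0.07594 = 4.00 ≈ 4 → MnCl2·4H2O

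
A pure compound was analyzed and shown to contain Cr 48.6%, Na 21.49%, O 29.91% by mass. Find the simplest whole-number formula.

CrNaO2

Assume 100 g: 48.6 g Cr, 21.49 g Na, 29.91 g O.
n(Cr) = 48.6/52.00 = 0.9346, n(Na) = 21.49/22.99 = 0.9348, n(O) = 29.91/16.00 = 1.869
Ratios (÷ 0.9346): Cr 1.000, Na 1.000, O 2.000
→ CrNaO2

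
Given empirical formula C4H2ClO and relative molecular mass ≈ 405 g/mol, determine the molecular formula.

Empirical-formula mass = 101.51 g/mol
n = 405 / 101.51 = 3.99 ≈ 4
Molecular formula = (C4H2ClO)4 = C16H8Cl4O4

C16H8Cl4O4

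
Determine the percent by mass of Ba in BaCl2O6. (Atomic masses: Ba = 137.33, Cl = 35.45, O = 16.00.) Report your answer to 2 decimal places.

45.14%

Molar mass = 1(137.33) + 2(35.45) + 6(16.00) = 304.230 g/mol
Mass of Ba per mole = 1 × 137.33 = 137.330 g
% Ba = 137.330 / 304.230 × 100 = 45.14%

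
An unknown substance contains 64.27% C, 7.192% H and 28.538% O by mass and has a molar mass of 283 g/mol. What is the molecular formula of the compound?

C15H20O5

Assume 100 g: 64.27 g C, 7.192 g H, 28.538 g O.
C: 64.27 g ÷ 12.01 g/mol = 5.351 mol
H: 7.192 g ÷ 1.008 g/mol = 7.135 mol
O: 28.538 g ÷ 16.00 g/mol = 1.784 mol
Divide by the smallest (1.784 mol O): C 3.000, H 4.000, O 1.000
≈ 3:4:1 → C3H4O
Empirical-formula mass = 56.06 g/mol
n = 283 / 56.06 = 5.05 ≈ 5
Molecular formula = (C3H4O)×5 = C15H20O5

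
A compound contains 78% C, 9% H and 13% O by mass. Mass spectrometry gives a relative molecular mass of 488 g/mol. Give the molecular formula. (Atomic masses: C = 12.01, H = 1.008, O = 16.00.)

Assume 100 g: 78 g C, 9 g H, 13 g O.
C: 78 g ÷ 12.01 g/mol = 6.495 mol
H: 9 g ÷ 1.008 g/mol = 8.929 mol
O: 13 g ÷ 16.00 g/mol = 0.8125 mol
Divide by the smallest (0.8125 mol O): C 7.993, H 10.989, O 1.000
≈ 8:11:1 → C8H11O
Empirical-formula mass = 123.17 g/mol
n = 488 / 123.17 = 3.96 ≈ 4
Molecular formula = (C8H11O)×4 = C32H44O4

C32H44O4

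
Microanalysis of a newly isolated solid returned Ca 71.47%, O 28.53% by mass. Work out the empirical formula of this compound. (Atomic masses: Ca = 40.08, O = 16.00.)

Assume 100 g: 71.47 g Ca, 28.53 g O.
Moles — Ca: 71.47 / 40.08 = 1.783 mol; O: 28.53 / 16.00 = 1.783 mol
Smallest is O at 1.783 mol; normalising gives Ca 1.000, O 1.000
→ CaO

CaO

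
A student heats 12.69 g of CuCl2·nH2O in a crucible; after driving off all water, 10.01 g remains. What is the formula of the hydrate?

CuCl2·2H2O

Mass of water lost = 12.69 − 10.01 = 2.68 g → 2.68 / 18.02 = 0.1487 mol H2O
Molar mass of CuCl2 = 134.45 g/mol → mol CuCl2 = 10.01 / 134.45 = 0.07445
n = 0.1487 / 0.07445 = 2.00 ≈ 2 → CuCl2·2H2O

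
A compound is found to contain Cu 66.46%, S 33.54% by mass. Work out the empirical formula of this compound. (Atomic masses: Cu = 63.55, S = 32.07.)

Assume 100 g: 66.46 g Cu, 33.54 g S.
Cu: 66.46 g ÷ 63.55 g/mol = 1.046 mol
S: 33.54 g ÷ 32.07 g/mol = 1.046 mol
Smallest is Cu at 1.046 mol; normalising gives Cu 1.000, S 1.000
Ratio ≈ 1:1, so the empirical formula is CuS

CuS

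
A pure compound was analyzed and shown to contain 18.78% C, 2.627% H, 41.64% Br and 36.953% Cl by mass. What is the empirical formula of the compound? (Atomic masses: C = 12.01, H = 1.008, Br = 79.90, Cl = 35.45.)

Assume 100 g: 18.78 g C, 2.627 g H, 41.64 g Br, 36.953 g Cl.
Moles — C: 18.78 / 12.01 = 1.564 mol; H: 2.627 / 1.008 = 2.606 mol; Br: 41.64 / 79.90 = 0.5212 mol; Cl: 36.953 / 35.45 = 1.042 mol
Ratios (÷ 0.5212): C 3.000, H 5.001, Br 1.000, Cl 2.000
≈ 3:5:1:2 → C3H5BrCl2

C3H5BrCl2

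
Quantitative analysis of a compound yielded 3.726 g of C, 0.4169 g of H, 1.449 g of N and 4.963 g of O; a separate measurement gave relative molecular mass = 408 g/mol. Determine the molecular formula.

C12H16N4O12

Moles — C: 3.726 / 12.01 = 0.3102 mol; H: 0.4169 / 1.008 = 0.4136 mol; N: 1.449 / 14.01 = 0.1034 mol; O: 4.963 / 16.00 = 0.3102 mol
Divide by the smallest (0.1034 mol N): C 3.000, H 3.999, N 1.000, O 2.999
Ratio ≈ 3:4:1:3, so the empirical formula is C3H4NO3
Empirical-formula mass = 102.07 g/mol
n = 408 / 102.07 = 4.00 ≈ 4
Molecular formula = (C3H4NO3)×4 = C12H16N4O12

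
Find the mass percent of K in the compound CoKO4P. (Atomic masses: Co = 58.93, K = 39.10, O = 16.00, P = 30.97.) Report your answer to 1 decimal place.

Molar mass = 1(58.93) + 1(39.10) + 4(16.00) + 1(30.97) = 193.000 g/mol
Mass of K per mole = 1 × 39.10 = 39.100 g
% K = 39.100 / 193.000 × 100 = 20.3%

20.3%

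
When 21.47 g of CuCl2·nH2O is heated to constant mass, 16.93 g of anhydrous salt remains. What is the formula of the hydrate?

CuCl2·2H2O

Mass of water lost = 21.47 − 16.93 = 4.54 g → 4.54 / 18.02 = 0.2519 mol H2O
Molar mass of CuCl2 = 134.45 g/mol → mol CuCl2 = 16.93 / 134.45 = 0.1259
n = 0.2519 / 0.1259 = 2.00 ≈ 2 → CuCl2·2H2O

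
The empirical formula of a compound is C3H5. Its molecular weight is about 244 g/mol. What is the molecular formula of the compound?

Empirical-formula mass = 41.07 g/mol
n = 244 / 41.07 = 5.94 ≈ 6
Molecular formula = (C3H5)6 = C18H30

C18H30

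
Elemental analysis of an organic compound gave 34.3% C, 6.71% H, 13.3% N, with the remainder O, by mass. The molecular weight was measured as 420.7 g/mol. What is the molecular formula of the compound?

Assume 100 g: 34.3 g C, 6.71 g H, 13.3 g N, 45.69 g O.
Moles — C: 34.3 / 12.01 = 2.856 mol; H: 6.71 / 1.008 = 6.657 mol; N: 13.3 / 14.01 = 0.9493 mol; O: 45.69 / 16.00 = 2.856 mol
Divide by the smallest (0.9493 mol N): C 3.008, H 7.012, N 1.000, O 3.008
→ C3H7NO3
Empirical-formula mass = 105.10 g/mol
n = 420.7 / 105.10 = 4.00 ≈ 4
Molecular formula = (C3H7NO3)×4 = C12H28N4O12

C12H28N4O12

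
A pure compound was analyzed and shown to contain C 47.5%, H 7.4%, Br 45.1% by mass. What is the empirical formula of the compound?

Assume 100 g: 47.5 g C, 7.4 g H, 45.1 g Br.
Moles — C: 47.5 / 12.01 = 3.955 mol; H: 7.4 / 1.008 = 7.341 mol; Br: 45.1 / 79.90 = 0.5645 mol
Divide by the smallest (0.5645 mol Br): C 7.007, H 13.006, Br 1.000
→ C7H13Br

C7H13Br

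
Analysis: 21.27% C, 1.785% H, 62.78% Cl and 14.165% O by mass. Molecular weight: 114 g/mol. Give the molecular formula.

C2H2Cl2O

Assume 100 g: 21.27 g C, 1.785 g H, 62.78 g Cl, 14.165 g O.
C: 21.27 g ÷ 12.01 g/mol = 1.771 mol
H: 1.785 g ÷ 1.008 g/mol = 1.771 mol
Cl: 62.78 g ÷ 35.45 g/mol = 1.771 mol
O: 14.165 g ÷ 16.00 g/mol = 0.8853 mol
Divide by the smallest (0.8853 mol O): C 2.000, H 2.000, Cl 2.000, O 1.000
≈ 2:2:2:1 → C2H2Cl2O
Empirical-formula mass = 112.94 g/mol
n = 114 / 112.94 = 1.01 ≈ 1
Molecular formula = empirical formula = C2H2Cl2O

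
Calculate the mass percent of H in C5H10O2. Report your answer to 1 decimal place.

9.9%

Molar mass = 5(12.01) + 10(1.008) + 2(16.00) = 102.130 g/mol
Mass of H per mole = 10 × 1.008 = 10.080 g
% H = 10.080 / 102.130 × 100 = 9.9%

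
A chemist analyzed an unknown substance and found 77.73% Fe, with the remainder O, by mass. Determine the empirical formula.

FeO

Assume 100 g: 77.73 g Fe, 22.27 g O.
Moles — Fe: 77.73 / 55.85 = 1.392 mol; O: 22.27 / 16.00 = 1.392 mol
Divide by the smallest (1.392 mol Fe): Fe 1.000, O 1.000
→ FeO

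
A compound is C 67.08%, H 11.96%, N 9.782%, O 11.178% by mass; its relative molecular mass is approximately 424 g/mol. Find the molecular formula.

C24H51N3O3

Assume 100 g: 67.08 g C, 11.96 g H, 9.782 g N, 11.178 g O.
Moles — C: 67.08 / 12.01 = 5.585 mol; H: 11.96 / 1.008 = 11.87 mol; N: 9.782 / 14.01 = 0.6982 mol; O: 11.178 / 16.00 = 0.6986 mol
Ratios (÷ 0.6982): C 7.999, H 16.993, N 1.000, O 1.001
Ratio ≈ 8:17:1:1, so the empirical formula is C8H17NO
Empirical-formula mass = 143.23 g/mol
n = 424 / 143.23 = 2.96 ≈ 3
Molecular formula = (C8H17NO)×3 = C24H51N3O3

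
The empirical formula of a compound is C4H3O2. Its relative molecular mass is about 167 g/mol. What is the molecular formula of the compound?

Empirical-formula mass = 83.06 g/mol
n = 167 / 83.06 = 2.01 ≈ 2
Molecular formula = (C4H3O2)2 = C8H6O4

C8H6O4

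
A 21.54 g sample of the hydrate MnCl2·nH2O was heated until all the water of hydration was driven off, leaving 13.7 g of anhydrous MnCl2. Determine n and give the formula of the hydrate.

Mass of water lost = 21.54 − 13.7 = 7.84 g → 7.84 / 18.02 = 0.4351 mol H2O
Molar mass of MnCl2 = 125.84 g/mol → mol MnCl2 = 13.7 / 125.84 = 0.1089
n = 0.4351 / 0.1089 = 4.00 ≈ 4 → MnCl2·4H2O

MnCl2·4H2O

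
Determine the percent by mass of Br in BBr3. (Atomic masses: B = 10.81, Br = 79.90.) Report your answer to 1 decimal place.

95.7%

Molar mass = 1(10.81) + 3(79.90) = 250.510 g/mol
Mass of Br per mole = 3 × 79.90 = 239.700 g
% Br = 239.700 / 250.510 × 100 = 95.7%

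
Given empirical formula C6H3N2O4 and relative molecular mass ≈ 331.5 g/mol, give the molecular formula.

C12H6N4O8

Empirical-formula mass = 167.10 g/mol
n = 331.5 / 167.10 = 1.98 ≈ 2
Molecular formula = (C6H3N2O4)2 = C12H6N4O8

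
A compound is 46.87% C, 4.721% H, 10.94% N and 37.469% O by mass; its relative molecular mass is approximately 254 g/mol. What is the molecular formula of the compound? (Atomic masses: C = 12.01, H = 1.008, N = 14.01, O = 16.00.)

Assume 100 g: 46.87 g C, 4.721 g H, 10.94 g N, 37.469 g O.
n(C) = 46.87/12.01 = 3.903, n(H) = 4.721/1.008 = 4.684, n(N) = 10.94/14.01 = 0.7809, n(O) = 37.469/16.00 = 2.342
Smallest is N at 0.7809 mol; normalising gives C 4.998, H 5.998, N 1.000, O 2.999
→ C5H6NO3
Empirical-formula mass = 128.11 g/mol
n = 254 / 128.11 = 1.98 ≈ 2
Molecular formula = (C5H6NO3)×2 = C10H12N2O6

C10H12N2O6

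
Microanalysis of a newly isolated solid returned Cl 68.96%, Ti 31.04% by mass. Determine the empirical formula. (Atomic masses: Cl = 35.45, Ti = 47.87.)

Assume 100 g: 68.96 g Cl, 31.04 g Ti.
n(Cl) = 68.96/35.45 = 1.945, n(Ti) = 31.04/47.87 = 0.6484
Divide by the smallest (0.6484 mol Ti): Cl 3.000, Ti 1.000
≈ 3:1 → Cl3Ti

Cl3Ti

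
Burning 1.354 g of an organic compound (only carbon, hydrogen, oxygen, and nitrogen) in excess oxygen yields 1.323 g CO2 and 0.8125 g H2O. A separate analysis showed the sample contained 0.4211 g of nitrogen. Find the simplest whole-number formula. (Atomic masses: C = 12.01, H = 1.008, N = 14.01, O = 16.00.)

CH3NO

mol C = 1.323 / 44.01 = 0.03006; mass C = 0.03006 × 12.01 = 0.3610 g
mol H = 2 × (0.8125 / 18.02) = 0.09018; mass H = 0.09018 × 1.008 = 0.09090 g
mol N = 0.4211 / 14.01 = 0.03006
mass O = 1.354 − (0.8730) = 0.4810 g → mol O = 0.03006
Divide by the smallest (0.03006 mol N): C 1.000, H 3.000, N 1.000, O 1.000
→ CH3NO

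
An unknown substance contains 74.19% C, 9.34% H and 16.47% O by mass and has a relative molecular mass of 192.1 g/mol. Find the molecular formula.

C12H18O2

Assume 100 g: 74.19 g C, 9.34 g H, 16.47 g O.
n(C) = 74.19/12.01 = 6.177, n(H) = 9.34/1.008 = 9.266, n(O) = 16.47/16.00 = 1.029
Divide by the smallest (1.029 mol O): C 6.001, H 9.001, O 1.000
Ratio ≈ 6:9:1, so the empirical formula is C6H9O
Empirical-formula mass = 97.13 g/mol
n = 192.1 / 97.13 = 1.98 ≈ 2
Molecular formula = (C6H9O)×2 = C12H18O2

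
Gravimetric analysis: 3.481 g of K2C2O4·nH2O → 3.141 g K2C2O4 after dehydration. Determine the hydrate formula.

K2C2O4·H2O

Mass of water lost = 3.481 − 3.141 = 0.34 g → 0.34 / 18.02 = 0.01887 mol H2O
Molar mass of K2C2O4 = 166.22 g/mol → mol K2C2O4 = 3.141 / 166.22 = 0.0189
n = 0.01887 / 0.0189 = 1.00 ≈ 1 → K2C2O4·H2O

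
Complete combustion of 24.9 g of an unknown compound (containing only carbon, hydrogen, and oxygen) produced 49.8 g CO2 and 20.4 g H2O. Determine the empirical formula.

C2H4O

mol C = 49.8 / 44.01 = 1.132; mass C = 1.132 × 12.01 = 13.59 g
mol H = 2 × (20.4 / 18.02) = 2.264; mass H = 2.264 × 1.008 = 2.282 g
mass O = 24.9 − (15.87) = 9.028 g → mol O = 0.5642
Ratios (÷ 0.5642): C 2.005, H 4.013, O 1.000
→ C2H4O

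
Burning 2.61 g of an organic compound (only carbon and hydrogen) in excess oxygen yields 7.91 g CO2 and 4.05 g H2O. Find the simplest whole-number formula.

mol C = 7.91 / 44.01 = 0.1797; mass C = 0.1797 × 12.01 = 2.159 g
mol H = 2 × (4.05 / 18.02) = 0.4495; mass H = 0.4495 × 1.008 = 0.4531 g
Divide by the smallest (0.1797 mol C): C 1.000, H 2.501
Multiply by 2: C 2.00, H 5.00 → C2H5

C2H5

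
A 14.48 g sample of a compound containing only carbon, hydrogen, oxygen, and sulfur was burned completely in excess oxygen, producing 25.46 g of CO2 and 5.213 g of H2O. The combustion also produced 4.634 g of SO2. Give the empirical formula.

mol C = 25.46 / 44.01 = 0.5785; mass C = 0.5785 × 12.01 = 6.948 g
mol H = 2 × (5.213 / 18.02) = 0.5786; mass H = 0.5786 × 1.008 = 0.5832 g
mol S = 4.634 / 64.07 = 0.07233; mass S = 2.320 g
mass O = 14.48 − (9.851) = 4.629 g → mol O = 0.2893
Ratios (÷ 0.07233): C 7.998, H 7.999, O 4.000, S 1.000
→ C8H8O4S

C8H8O4S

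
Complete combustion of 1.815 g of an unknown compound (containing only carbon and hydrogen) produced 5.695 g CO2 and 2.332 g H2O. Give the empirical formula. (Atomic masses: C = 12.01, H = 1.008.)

CH2

mol C = 5.695 / 44.01 = 0.1294; mass C = 0.1294 × 12.01 = 1.554 g
mol H = 2 × (2.332 / 18.02) = 0.2588; mass H = 0.2588 × 1.008 = 0.2609 g
Divide by the smallest (0.1294 mol C): C 1.000, H 2.000
≈ 1:2 → CH2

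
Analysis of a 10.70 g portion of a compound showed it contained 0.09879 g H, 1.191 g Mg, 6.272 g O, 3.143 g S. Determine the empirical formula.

n(H) = 0.09879/1.008 = 0.09801, n(Mg) = 1.191/24.31 = 0.04899, n(O) = 6.272/16.00 = 0.392, n(S) = 3.143/32.07 = 0.098
Ratios (÷ 0.04899): H 2.000, Mg 1.000, O 8.001, S 2.000
→ H2MgO8S2

H2MgO8S2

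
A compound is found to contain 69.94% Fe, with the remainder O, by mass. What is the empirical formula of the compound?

Assume 100 g: 69.94 g Fe, 30.06 g O.
Moles — Fe: 69.94 / 55.85 = 1.252 mol; O: 30.06 / 16.00 = 1.879 mol
Divide by the smallest (1.252 mol Fe): Fe 1.000, O 1.500
Scaling by 2: Fe 2.00, O 3.00 → Fe2O3

Fe2O3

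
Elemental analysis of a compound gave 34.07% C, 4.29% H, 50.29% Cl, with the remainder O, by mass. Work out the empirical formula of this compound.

Assume 100 g: 34.07 g C, 4.29 g H, 50.29 g Cl, 11.35 g O.
n(C) = 34.07/12.01 = 2.837, n(H) = 4.29/1.008 = 4.256, n(Cl) = 50.29/35.45 = 1.419, n(O) = 11.35/16.00 = 0.7094
Smallest is O at 0.7094 mol; normalising gives C 3.999, H 6.000, Cl 2.000, O 1.000
Ratio ≈ 4:6:2:1, so the empirical formula is C4H6Cl2O

C4H6Cl2O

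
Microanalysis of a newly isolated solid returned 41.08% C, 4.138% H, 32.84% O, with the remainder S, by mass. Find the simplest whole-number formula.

Assume 100 g: 41.08 g C, 4.138 g H, 32.84 g O, 21.942 g S.
C: 41.08 g ÷ 12.01 g/mol = 3.42 mol
H: 4.138 g ÷ 1.008 g/mol = 4.105 mol
O: 32.84 g ÷ 16.00 g/mol = 2.053 mol
S: 21.942 g ÷ 32.07 g/mol = 0.6842 mol
Smallest is S at 0.6842 mol; normalising gives C 4.999, H 6.000, O 3.000, S 1.000
≈ 5:6:3:1 → C5H6O3S

C5H6O3S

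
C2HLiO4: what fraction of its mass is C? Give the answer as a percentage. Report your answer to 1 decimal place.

25.0%

Molar mass = 2(12.01) + 1(1.008) + 1(6.94) + 4(16.00) = 95.968 g/mol
Mass of C per mole = 2 × 12.01 = 24.020 g
% C = 24.020 / 95.968 × 100 = 25.0%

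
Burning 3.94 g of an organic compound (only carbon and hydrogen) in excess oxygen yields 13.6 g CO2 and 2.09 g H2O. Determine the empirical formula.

C4H3

mol C = 13.6 / 44.01 = 0.3090; mass C = 0.3090 × 12.01 = 3.711 g
mol H = 2 × (2.09 / 18.02) = 0.2320; mass H = 0.2320 × 1.008 = 0.2338 g
Smallest is H at 0.232 mol; normalising gives C 1.332, H 1.000
Scaling by 3: C 4.00, H 3.00 → C4H3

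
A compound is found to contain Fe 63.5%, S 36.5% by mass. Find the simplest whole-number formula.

FeS

Assume 100 g: 63.5 g Fe, 36.5 g S.
Fe: 63.5 g ÷ 55.85 g/mol = 1.137 mol
S: 36.5 g ÷ 32.07 g/mol = 1.138 mol
Ratios (÷ 1.137): Fe 1.000, S 1.001
Ratio ≈ 1:1, so the empirical formula is FeS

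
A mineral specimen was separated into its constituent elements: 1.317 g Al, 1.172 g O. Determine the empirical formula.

Al: 1.317 g ÷ 26.98 g/mol = 0.04881 mol
O: 1.172 g ÷ 16.00 g/mol = 0.07325 mol
Ratios (÷ 0.04881): Al 1.000, O 1.501
Multiply by 2: Al 2.00, O 3.00 → Al2O3

Al2O3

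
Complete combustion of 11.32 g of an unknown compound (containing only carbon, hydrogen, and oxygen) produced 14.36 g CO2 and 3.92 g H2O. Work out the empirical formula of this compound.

mol C = 14.36 / 44.01 = 0.3263; mass C = 0.3263 × 12.01 = 3.919 g
mol H = 2 × (3.92 / 18.02) = 0.4351; mass H = 0.4351 × 1.008 = 0.4386 g
mass O = 11.32 − (4.357) = 6.963 g → mol O = 0.4352
Smallest is C at 0.3263 mol; normalising gives C 1.000, H 1.333, O 1.334
Multiply by 3: C 3.00, H 4.00, O 4.00 → C3H4O4

C3H4O4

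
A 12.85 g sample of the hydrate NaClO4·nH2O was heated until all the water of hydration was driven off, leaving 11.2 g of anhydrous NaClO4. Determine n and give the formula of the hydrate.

NaClO4·H2O

Mass of water lost = 12.85 − 11.2 = 1.65 g → 1.65 / 18.02 = 0.09156 mol H2O
Molar mass of NaClO4 = 122.44 g/mol → mol NaClO4 = 11.2 / 122.44 = 0.09147
n = 0.09156 / 0.09147 = 1.00 ≈ 1 → NaClO4·H2O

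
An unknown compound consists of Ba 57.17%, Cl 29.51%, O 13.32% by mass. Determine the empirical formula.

Assume 100 g: 57.17 g Ba, 29.51 g Cl, 13.32 g O.
n(Ba) = 57.17/137.33 = 0.4163, n(Cl) = 29.51/35.45 = 0.8324, n(O) = 13.32/16.00 = 0.8325
Smallest is Ba at 0.4163 mol; normalising gives Ba 1.000, Cl 2.000, O 2.000
≈ 1:2:2 → BaCl2O2

BaCl2O2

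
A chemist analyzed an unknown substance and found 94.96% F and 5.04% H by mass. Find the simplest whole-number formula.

FH

Assume 100 g: 94.96 g F, 5.04 g H.
F: 94.96 g ÷ 19.00 g/mol = 4.998 mol
H: 5.04 g ÷ 1.008 g/mol = 5 mol
Smallest is F at 4.998 mol; normalising gives F 1.000, H 1.000
→ FH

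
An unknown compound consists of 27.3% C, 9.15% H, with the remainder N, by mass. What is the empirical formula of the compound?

Assume 100 g: 27.3 g C, 9.15 g H, 63.55 g N.
C: 27.3 g ÷ 12.01 g/mol = 2.273 mol
H: 9.15 g ÷ 1.008 g/mol = 9.077 mol
N: 63.55 g ÷ 14.01 g/mol = 4.536 mol
Smallest is C at 2.273 mol; normalising gives C 1.000, H 3.993, N 1.996
≈ 1:4:2 → CH4N2

CH4N2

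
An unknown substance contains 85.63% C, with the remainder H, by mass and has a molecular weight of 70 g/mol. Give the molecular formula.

Assume 100 g: 85.63 g C, 14.37 g H.
n(C) = 85.63/12.01 = 7.13, n(H) = 14.37/1.008 = 14.26
Ratios (÷ 7.13): C 1.000, H 1.999
≈ 1:2 → CH2
Empirical-formula mass = 14.03 g/mol
n = 70 / 14.03 = 4.99 ≈ 5
Molecular formula = (CH2)×5 = C5H10

C5H10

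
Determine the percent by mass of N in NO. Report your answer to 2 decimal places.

46.68%

Molar mass = 1(14.01) + 1(16.00) = 30.010 g/mol
Mass of N per mole = 1 × 14.01 = 14.010 g
% N = 14.010 / 30.010 × 100 = 46.68%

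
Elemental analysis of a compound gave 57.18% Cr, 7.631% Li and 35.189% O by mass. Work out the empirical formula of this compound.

Assume 100 g: 57.18 g Cr, 7.631 g Li, 35.189 g O.
Cr: 57.18 g ÷ 52.00 g/mol = 1.1 mol
Li: 7.631 g ÷ 6.94 g/mol = 1.1 mol
O: 35.189 g ÷ 16.00 g/mol = 2.199 mol
Divide by the smallest (1.1 mol Li): Cr 1.000, Li 1.000, O 2.000
≈ 1:1:2 → CrLiO2

CrLiO2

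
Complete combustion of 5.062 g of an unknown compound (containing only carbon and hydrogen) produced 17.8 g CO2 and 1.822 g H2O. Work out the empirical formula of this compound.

C2H

mol C = 17.8 / 44.01 = 0.4045; mass C = 0.4045 × 12.01 = 4.857 g
mol H = 2 × (1.822 / 18.02) = 0.2022; mass H = 0.2022 × 1.008 = 0.2038 g
Ratios (÷ 0.2022): C 2.000, H 1.000
→ C2H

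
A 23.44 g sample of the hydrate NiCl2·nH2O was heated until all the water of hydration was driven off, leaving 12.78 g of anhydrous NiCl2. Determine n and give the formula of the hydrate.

Mass of water lost = 23.44 − 12.78 = 10.66 g → 10.66 / 18.02 = 0.5916 mol H2O
Molar mass of NiCl2 = 129.59 g/mol → mol NiCl2 = 12.78 / 129.59 = 0.09862
n = 0.5916 / 0.09862 = 6.00 ≈ 6 → NiCl2·6H2O

NiCl2·6H2O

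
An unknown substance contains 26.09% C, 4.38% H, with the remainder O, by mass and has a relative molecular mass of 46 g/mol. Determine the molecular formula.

CH2O2

Assume 100 g: 26.09 g C, 4.38 g H, 69.53 g O.
Moles — C: 26.09 / 12.01 = 2.172 mol; H: 4.38 / 1.008 = 4.345 mol; O: 69.53 / 16.00 = 4.346 mol
Smallest is C at 2.172 mol; normalising gives C 1.000, H 2.000, O 2.000
→ CH2O2
Empirical-formula mass = 46.03 g/mol
n = 46 / 46.03 = 1.00 ≈ 1
Molecular formula = empirical formula = CH2O2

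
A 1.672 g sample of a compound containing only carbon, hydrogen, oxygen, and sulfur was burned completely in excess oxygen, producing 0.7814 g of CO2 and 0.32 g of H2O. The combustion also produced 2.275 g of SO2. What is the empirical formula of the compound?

CH2OS2

mol C = 0.7814 / 44.01 = 0.01776; mass C = 0.01776 × 12.01 = 0.2132 g
mol H = 2 × (0.32 / 18.02) = 0.03552; mass H = 0.03552 × 1.008 = 0.03580 g
mol S = 2.275 / 64.07 = 0.03551; mass S = 1.139 g
mass O = 1.672 − (1.388) = 0.2842 g → mol O = 0.01776
Ratios (÷ 0.01776): C 1.000, H 2.000, O 1.000, S 2.000
Ratio ≈ 1:2:1:2, so the empirical formula is CH2OS2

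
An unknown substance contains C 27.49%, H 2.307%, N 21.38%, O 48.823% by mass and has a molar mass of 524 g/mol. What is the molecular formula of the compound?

C12H12N8O16

Assume 100 g: 27.49 g C, 2.307 g H, 21.38 g N, 48.823 g O.
Moles — C: 27.49 / 12.01 = 2.289 mol; H: 2.307 / 1.008 = 2.289 mol; N: 21.38 / 14.01 = 1.526 mol; O: 48.823 / 16.00 = 3.051 mol
Divide by the smallest (1.526 mol N): C 1.500, H 1.500, N 1.000, O 2.000
Scaling by 2: C 3.00, H 3.00, N 2.00, O 4.00 → C3H3N2O4
Empirical-formula mass = 131.07 g/mol
n = 524 / 131.07 = 4.00 ≈ 4
Molecular formula = (C3H3N2O4)×4 = C12H12N8O16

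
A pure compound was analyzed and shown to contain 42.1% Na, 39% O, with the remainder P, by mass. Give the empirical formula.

Na3O4P

Assume 100 g: 42.1 g Na, 39 g O, 18.9 g P.
Moles — Na: 42.1 / 22.99 = 1.831 mol; O: 39 / 16.00 = 2.438 mol; P: 18.9 / 30.97 = 0.6103 mol
Smallest is P at 0.6103 mol; normalising gives Na 3.001, O 3.994, P 1.000
Ratio ≈ 3:4:1, so the empirical formula is Na3O4P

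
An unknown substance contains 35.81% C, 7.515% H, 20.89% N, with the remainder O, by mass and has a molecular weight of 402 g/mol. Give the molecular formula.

Assume 100 g: 35.81 g C, 7.515 g H, 20.89 g N, 35.785 g O.
n(C) = 35.81/12.01 = 2.982, n(H) = 7.515/1.008 = 7.455, n(N) = 20.89/14.01 = 1.491, n(O) = 35.785/16.00 = 2.237
Divide by the smallest (1.491 mol N): C 2.000, H 5.000, N 1.000, O 1.500
Scaling by 2: C 4.00, H 10.00, N 2.00, O 3.00 → C4H10N2O3
Empirical-formula mass = 134.14 g/mol
n = 402 / 134.14 = 3.00 ≈ 3
Molecular formula = (C4H10N2O3)×3 = C12H30N6O9

C12H30N6O9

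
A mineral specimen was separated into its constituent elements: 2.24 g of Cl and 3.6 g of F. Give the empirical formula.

n(Cl) = 2.24/35.45 = 0.06319, n(F) = 3.6/19.00 = 0.1895
Ratios (÷ 0.06319): Cl 1.000, F 2.999
→ ClF3

ClF3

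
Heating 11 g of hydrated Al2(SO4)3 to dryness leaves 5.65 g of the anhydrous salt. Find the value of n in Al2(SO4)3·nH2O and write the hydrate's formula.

Al2(SO4)3·18H2O

Mass of water lost = 11 − 5.65 = 5.35 g → 5.35 / 18.02 = 0.2969 mol H2O
Molar mass of Al2(SO4)3 = 342.17 g/mol → mol Al2(SO4)3 = 5.65 / 342.17 = 0.01651
n = 0.2969 / 0.01651 = 17.98 ≈ 18 → Al2(SO4)3·18H2O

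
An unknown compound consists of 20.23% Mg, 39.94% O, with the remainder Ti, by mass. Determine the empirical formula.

MgO3Ti

Assume 100 g: 20.23 g Mg, 39.94 g O, 39.83 g Ti.
Moles — Mg: 20.23 / 24.31 = 0.8322 mol; O: 39.94 / 16.00 = 2.496 mol; Ti: 39.83 / 47.87 = 0.832 mol
Divide by the smallest (0.832 mol Ti): Mg 1.000, O 3.000, Ti 1.000
Ratio ≈ 1:3:1, so the empirical formula is MgO3Ti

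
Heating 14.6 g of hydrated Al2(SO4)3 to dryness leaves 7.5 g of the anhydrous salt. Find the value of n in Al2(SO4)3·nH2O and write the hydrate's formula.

Al2(SO4)3·18H2O

Mass of water lost = 14.6 − 7.5 = 7.1 g → 7.1 / 18.02 = 0.394 mol H2O
Molar mass of Al2(SO4)3 = 342.17 g/mol → mol Al2(SO4)3 = 7.5 / 342.17 = 0.02192
n = 0.394 / 0.02192 = 17.98 ≈ 18 → Al2(SO4)3·18H2O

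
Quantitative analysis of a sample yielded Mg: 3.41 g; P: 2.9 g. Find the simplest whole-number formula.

Mg3P2

n(Mg) = 3.41/24.31 = 0.1403, n(P) = 2.9/30.97 = 0.09364
Smallest is P at 0.09364 mol; normalising gives Mg 1.498, P 1.000
Multiply by 2: Mg 3.00, P 2.00 → Mg3P2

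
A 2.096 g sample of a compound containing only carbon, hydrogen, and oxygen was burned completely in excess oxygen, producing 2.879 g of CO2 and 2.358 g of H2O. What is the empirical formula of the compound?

CH4O

mol C = 2.879 / 44.01 = 0.06542; mass C = 0.06542 × 12.01 = 0.7857 g
mol H = 2 × (2.358 / 18.02) = 0.2617; mass H = 0.2617 × 1.008 = 0.2638 g
mass O = 2.096 − (1.049) = 1.047 g → mol O = 0.06541
Divide by the smallest (0.06541 mol O): C 1.000, H 4.001, O 1.000
→ CH4O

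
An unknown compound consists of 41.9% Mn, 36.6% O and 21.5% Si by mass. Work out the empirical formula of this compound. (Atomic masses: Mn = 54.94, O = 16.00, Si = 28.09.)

MnO3Si

Assume 100 g: 41.9 g Mn, 36.6 g O, 21.5 g Si.
Mn: 41.9 g ÷ 54.94 g/mol = 0.7627 mol
O: 36.6 g ÷ 16.00 g/mol = 2.288 mol
Si: 21.5 g ÷ 28.09 g/mol = 0.7654 mol
Divide by the smallest (0.7627 mol Mn): Mn 1.000, O 2.999, Si 1.004
Ratio ≈ 1:3:1, so the empirical formula is MnO3Si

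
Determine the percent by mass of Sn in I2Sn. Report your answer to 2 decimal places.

Molar mass = 2(126.90) + 1(118.71) = 372.510 g/mol
Mass of Sn per mole = 1 × 118.71 = 118.710 g
% Sn = 118.710 / 372.510 × 100 = 31.87%

31.87%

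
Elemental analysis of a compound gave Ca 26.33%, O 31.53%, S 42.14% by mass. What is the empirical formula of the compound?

Assume 100 g: 26.33 g Ca, 31.53 g O, 42.14 g S.
n(Ca) = 26.33/40.08 = 0.6569, n(O) = 31.53/16.00 = 1.971, n(S) = 42.14/32.07 = 1.314
Smallest is Ca at 0.6569 mol; normalising gives Ca 1.000, O 3.000, S 2.000
→ CaO3S2

CaO3S2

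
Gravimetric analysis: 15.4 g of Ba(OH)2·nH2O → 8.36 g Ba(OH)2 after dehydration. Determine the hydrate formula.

Mass of water lost = 15.4 − 8.36 = 7.04 g → 7.04 / 18.02 = 0.3907 mol H2O
Molar mass of Ba(OH)2 = 171.35 g/mol → mol Ba(OH)2 = 8.36 / 171.35 = 0.04879
n = 0.3907 / 0.04879 = 8.01 ≈ 8 → Ba(OH)2·8H2O

Ba(OH)2·8H2O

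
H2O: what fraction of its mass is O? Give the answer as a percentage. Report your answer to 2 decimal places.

Molar mass = 2(1.008) + 1(16.00) = 18.016 g/mol
Mass of O per mole = 1 × 16.00 = 16.000 g
% O = 16.000 / 18.016 × 100 = 88.81%

88.81%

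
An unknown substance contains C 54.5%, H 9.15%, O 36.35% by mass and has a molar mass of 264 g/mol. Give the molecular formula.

C12H24O6

Assume 100 g: 54.5 g C, 9.15 g H, 36.35 g O.
Moles — C: 54.5 / 12.01 = 4.538 mol; H: 9.15 / 1.008 = 9.077 mol; O: 36.35 / 16.00 = 2.272 mol
Smallest is O at 2.272 mol; normalising gives C 1.997, H 3.996, O 1.000
Ratio ≈ 2:4:1, so the empirical formula is C2H4O
Empirical-formula mass = 44.05 g/mol
n = 264 / 44.05 = 5.99 ≈ 6
Molecular formula = (C2H4O)×6 = C12H24O6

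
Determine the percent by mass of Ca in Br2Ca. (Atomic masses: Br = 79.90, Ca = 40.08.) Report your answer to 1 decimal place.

20.1%

Molar mass = 2(79.90) + 1(40.08) = 199.880 g/mol
Mass of Ca per mole = 1 × 40.08 = 40.080 g
% Ca = 40.080 / 199.880 × 100 = 20.1%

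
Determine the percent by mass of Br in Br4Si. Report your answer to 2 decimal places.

Molar mass = 4(79.90) + 1(28.09) = 347.690 g/mol
Mass of Br per mole = 4 × 79.90 = 319.600 g
% Br = 319.600 / 347.690 × 100 = 91.92%

91.92%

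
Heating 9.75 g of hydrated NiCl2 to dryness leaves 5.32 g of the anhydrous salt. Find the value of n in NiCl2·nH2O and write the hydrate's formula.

NiCl2·6H2O

Mass of water lost = 9.75 − 5.32 = 4.43 g → 4.43 / 18.02 = 0.2458 mol H2O
Molar mass of NiCl2 = 129.59 g/mol → mol NiCl2 = 5.32 / 129.59 = 0.04105
n = 0.2458 / 0.04105 = 5.99 ≈ 6 → NiCl2·6H2O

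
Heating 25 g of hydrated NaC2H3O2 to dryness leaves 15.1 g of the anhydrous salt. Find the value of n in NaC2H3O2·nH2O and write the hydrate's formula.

Mass of water lost = 25 − 15.1 = 9.9 g → 9.9 / 18.02 = 0.5494 mol H2O
Molar mass of NaC2H3O2 = 82.03 g/mol → mol NaC2H3O2 = 15.1 / 82.03 = 0.1841
n = 0.5494 / 0.1841 = 2.98 ≈ 3 → NaC2H3O2·3H2O

NaC2H3O2·3H2O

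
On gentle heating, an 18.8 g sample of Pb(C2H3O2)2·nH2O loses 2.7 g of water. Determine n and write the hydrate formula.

Pb(C2H3O2)2·3H2O

Mass of anhydrous Pb(C2H3O2)2 = 18.8 − 2.7 = 16.1 g
mol H2O = 2.7 / 18.02 = 0.1498
Molar mass of Pb(C2H3O2)2 = 325.29 g/mol → mol Pb(C2H3O2)2 = 16.1 / 325.29 = 0.04949
n = 0.1498 / 0.04949 = 3.03 ≈ 3 → Pb(C2H3O2)2·3H2O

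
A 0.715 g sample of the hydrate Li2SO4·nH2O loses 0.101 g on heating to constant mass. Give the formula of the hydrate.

Mass of anhydrous Li2SO4 = 0.715 − 0.101 = 0.614 g
mol H2O = 0.101 / 18.02 = 0.005605
Molar mass of Li2SO4 = 109.95 g/mol → mol Li2SO4 = 0.614 / 109.95 = 0.005584
n = 0.005605 / 0.005584 = 1.00 ≈ 1 → Li2SO4·H2O

Li2SO4·H2O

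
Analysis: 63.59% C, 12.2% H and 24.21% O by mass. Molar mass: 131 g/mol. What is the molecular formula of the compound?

C7H16O2

Assume 100 g: 63.59 g C, 12.2 g H, 24.21 g O.
n(C) = 63.59/12.01 = 5.295, n(H) = 12.2/1.008 = 12.1, n(O) = 24.21/16.00 = 1.513
Divide by the smallest (1.513 mol O): C 3.499, H 7.999, O 1.000
Multiply by 2: C 7.00, H 16.00, O 2.00 → C7H16O2
Empirical-formula mass = 132.20 g/mol
n = 131 / 132.20 = 0.99 ≈ 1
Molecular formula = empirical formula = C7H16O2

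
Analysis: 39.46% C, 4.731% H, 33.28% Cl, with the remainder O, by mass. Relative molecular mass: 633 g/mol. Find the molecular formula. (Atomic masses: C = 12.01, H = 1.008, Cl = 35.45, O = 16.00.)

C21H30Cl6O9

Assume 100 g: 39.46 g C, 4.731 g H, 33.28 g Cl, 22.529 g O.
n(C) = 39.46/12.01 = 3.286, n(H) = 4.731/1.008 = 4.693, n(Cl) = 33.28/35.45 = 0.9388, n(O) = 22.529/16.00 = 1.408
Ratios (÷ 0.9388): C 3.500, H 4.999, Cl 1.000, O 1.500
Scaling by 2: C 7.00, H 10.00, Cl 2.00, O 3.00 → C7H10Cl2O3
Empirical-formula mass = 213.05 g/mol
n = 633 / 213.05 = 2.97 ≈ 3
Molecular formula = (C7H10Cl2O3)×3 = C21H30Cl6O9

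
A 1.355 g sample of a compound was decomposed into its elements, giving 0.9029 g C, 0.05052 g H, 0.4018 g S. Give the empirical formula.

C6H4S

Moles — C: 0.9029 / 12.01 = 0.07518 mol; H: 0.05052 / 1.008 = 0.05012 mol; S: 0.4018 / 32.07 = 0.01253 mol
Divide by the smallest (0.01253 mol S): C 6.000, H 4.000, S 1.000
≈ 6:4:1 → C6H4S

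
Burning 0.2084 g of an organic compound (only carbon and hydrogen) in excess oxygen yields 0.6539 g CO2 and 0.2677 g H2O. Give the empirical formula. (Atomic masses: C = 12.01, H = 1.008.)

mol C = 0.6539 / 44.01 = 0.01486; mass C = 0.01486 × 12.01 = 0.1784 g
mol H = 2 × (0.2677 / 18.02) = 0.02971; mass H = 0.02971 × 1.008 = 0.02995 g
Divide by the smallest (0.01486 mol C): C 1.000, H 2.000
Ratio ≈ 1:2, so the empirical formula is CH2

CH2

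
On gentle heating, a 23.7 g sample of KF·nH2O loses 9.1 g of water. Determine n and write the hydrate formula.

KF·2H2O

Mass of anhydrous KF = 23.7 − 9.1 = 14.6 g
mol H2O = 9.1 / 18.02 = 0.505
Molar mass of KF = 58.10 g/mol → mol KF = 14.6 / 58.10 = 0.2513
n = 0.505 / 0.2513 = 2.01 ≈ 2 → KF·2H2O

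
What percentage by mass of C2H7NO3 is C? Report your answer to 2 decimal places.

25.80%

Molar mass = 2(12.01) + 7(1.008) + 1(14.01) + 3(16.00) = 93.086 g/mol
Mass of C per mole = 2 × 12.01 = 24.020 g
% C = 24.020 / 93.086 × 100 = 25.80%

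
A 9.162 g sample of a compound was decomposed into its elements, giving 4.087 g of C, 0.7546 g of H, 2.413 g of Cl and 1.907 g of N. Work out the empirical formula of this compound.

C5H11ClN2

Moles — C: 4.087 / 12.01 = 0.3403 mol; H: 0.7546 / 1.008 = 0.7486 mol; Cl: 2.413 / 35.45 = 0.06807 mol; N: 1.907 / 14.01 = 0.1361 mol
Smallest is Cl at 0.06807 mol; normalising gives C 4.999, H 10.998, Cl 1.000, N 2.000
→ C5H11ClN2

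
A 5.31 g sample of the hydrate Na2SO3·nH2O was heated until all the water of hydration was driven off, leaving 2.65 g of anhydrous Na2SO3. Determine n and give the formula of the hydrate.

Na2SO3·7H2O

Mass of water lost = 5.31 − 2.65 = 2.66 g → 2.66 / 18.02 = 0.1476 mol H2O
Molar mass of Na2SO3 = 126.05 g/mol → mol Na2SO3 = 2.65 / 126.05 = 0.02102
n = 0.1476 / 0.02102 = 7.02 ≈ 7 → Na2SO3·7H2O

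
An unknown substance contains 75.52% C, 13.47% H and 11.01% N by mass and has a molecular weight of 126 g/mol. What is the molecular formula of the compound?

C8H17N

Assume 100 g: 75.52 g C, 13.47 g H, 11.01 g N.
n(C) = 75.52/12.01 = 6.288, n(H) = 13.47/1.008 = 13.36, n(N) = 11.01/14.01 = 0.7859
Divide by the smallest (0.7859 mol N): C 8.001, H 17.004, N 1.000
Ratio ≈ 8:17:1, so the empirical formula is C8H17N
Empirical-formula mass = 127.23 g/mol
n = 126 / 127.23 = 0.99 ≈ 1
Molecular formula = empirical formula = C8H17N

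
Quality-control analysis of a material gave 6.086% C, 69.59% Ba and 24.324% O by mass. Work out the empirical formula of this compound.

Assume 100 g: 6.086 g C, 69.59 g Ba, 24.324 g O.
Moles — C: 6.086 / 12.01 = 0.5067 mol; Ba: 69.59 / 137.33 = 0.5067 mol; O: 24.324 / 16.00 = 1.52 mol
Smallest is Ba at 0.5067 mol; normalising gives C 1.000, Ba 1.000, O 3.000
→ CBaO3

CBaO3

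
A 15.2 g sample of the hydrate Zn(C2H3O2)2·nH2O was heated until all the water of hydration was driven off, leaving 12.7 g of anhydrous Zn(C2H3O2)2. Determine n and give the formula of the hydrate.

Mass of water lost = 15.2 − 12.7 = 2.5 g → 2.5 / 18.02 = 0.1387 mol H2O
Molar mass of Zn(C2H3O2)2 = 183.47 g/mol → mol Zn(C2H3O2)2 = 12.7 / 183.47 = 0.06922
n = 0.1387 / 0.06922 = 2.00 ≈ 2 → Zn(C2H3O2)2·2H2O

Zn(C2H3O2)2·2H2O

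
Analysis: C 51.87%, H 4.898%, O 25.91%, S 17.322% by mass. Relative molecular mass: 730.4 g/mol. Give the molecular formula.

Assume 100 g: 51.87 g C, 4.898 g H, 25.91 g O, 17.322 g S.
Moles — C: 51.87 / 12.01 = 4.319 mol; H: 4.898 / 1.008 = 4.859 mol; O: 25.91 / 16.00 = 1.619 mol; S: 17.322 / 32.07 = 0.5401 mol
Ratios (÷ 0.5401): C 7.996, H 8.996, O 2.998, S 1.000
→ C8H9O3S
Empirical-formula mass = 185.22 g/mol
n = 730.4 / 185.22 = 3.94 ≈ 4
Molecular formula = (C8H9O3S)×4 = C32H36O12S4

C32H36O12S4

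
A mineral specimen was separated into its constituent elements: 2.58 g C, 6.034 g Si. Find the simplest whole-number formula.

CSi

Moles — C: 2.58 / 12.01 = 0.2148 mol; Si: 6.034 / 28.09 = 0.2148 mol
Ratios (÷ 0.2148): C 1.000, Si 1.000
≈ 1:1 → CSi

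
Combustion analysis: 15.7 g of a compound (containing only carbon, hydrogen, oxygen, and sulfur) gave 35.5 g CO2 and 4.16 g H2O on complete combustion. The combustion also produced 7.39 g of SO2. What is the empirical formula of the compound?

C7H4OS

mol C = 35.5 / 44.01 = 0.8066; mass C = 0.8066 × 12.01 = 9.688 g
mol H = 2 × (4.16 / 18.02) = 0.4617; mass H = 0.4617 × 1.008 = 0.4654 g
mol S = 7.39 / 64.07 = 0.1153; mass S = 3.699 g
mass O = 15.7 − (13.85) = 1.848 g → mol O = 0.1155
Ratios (÷ 0.1153): C 6.993, H 4.003, O 1.001, S 1.000
≈ 7:4:1:1 → C7H4OS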